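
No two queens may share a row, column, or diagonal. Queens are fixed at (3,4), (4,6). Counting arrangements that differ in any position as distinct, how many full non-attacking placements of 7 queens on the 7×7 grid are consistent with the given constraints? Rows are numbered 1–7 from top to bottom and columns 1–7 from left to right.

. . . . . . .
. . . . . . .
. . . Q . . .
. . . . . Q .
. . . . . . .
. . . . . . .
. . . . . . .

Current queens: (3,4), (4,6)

1

Branch on row 1: col 1 → 0; col 5 → 0; col 7 → 1.
Sum: 0 + 0 + 1 = 1.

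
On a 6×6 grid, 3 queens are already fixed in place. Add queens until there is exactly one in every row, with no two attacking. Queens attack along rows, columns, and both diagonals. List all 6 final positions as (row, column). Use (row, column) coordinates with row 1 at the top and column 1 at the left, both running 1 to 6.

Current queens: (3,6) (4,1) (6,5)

(1,2) (2,4) (3,6) (4,1) (5,3) (6,5)

Row 1: attacked by (3,6)→{4,6}; (4,1)→{1,4}; (6,5)→{5}. Safe: 2, 3. Place at column 2.
Row 2: attacked by (1,2)→{1,2,3}; (3,6)→{5,6}; (4,1)→{1,3}; (6,5)→{1,5}. Safe: 4. Place at column 4.
Row 5: attacked by (1,2)→{2,6}; (2,4)→{1,4}; (3,6)→{4,6}; (4,1)→{1,2}; (6,5)→{4,5,6}. Safe: 3. Place at column 3.
Columns [2, 4, 6, 1, 3, 5], r−c [-1, -2, -3, 3, 2, 1], r+c [3, 6, 9, 5, 8, 11] are all distinct, so no two queens attack.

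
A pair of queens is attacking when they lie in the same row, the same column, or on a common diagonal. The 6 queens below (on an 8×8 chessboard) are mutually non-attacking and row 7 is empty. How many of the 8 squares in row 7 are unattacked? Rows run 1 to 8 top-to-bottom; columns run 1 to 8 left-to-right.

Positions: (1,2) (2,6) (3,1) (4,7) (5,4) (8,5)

1

(1,2) attacks row 7 at column 2 and diagonals 8.
(2,6) attacks row 7 at column 6 and diagonals 1.
(3,1) attacks row 7 at column 1 and diagonals 5.
(4,7) attacks row 7 at column 7 and diagonals 4.
(5,4) attacks row 7 at column 4 and diagonals 2, 6.
(8,5) attacks row 7 at column 5 and diagonals 4, 6.
Attacked columns: {1, 2, 4, 5, 6, 7, 8}. Safe: {3}.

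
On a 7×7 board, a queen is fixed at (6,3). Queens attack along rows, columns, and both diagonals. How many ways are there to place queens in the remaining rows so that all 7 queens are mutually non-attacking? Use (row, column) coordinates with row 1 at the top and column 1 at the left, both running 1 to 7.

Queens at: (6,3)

6

Branch on row 1: col 1 → 0; col 2 → 3; col 4 → 1; col 5 → 0; col 6 → 1; col 7 → 1.
Sum: 0 + 3 + 1 + 0 + 1 + 1 = 6.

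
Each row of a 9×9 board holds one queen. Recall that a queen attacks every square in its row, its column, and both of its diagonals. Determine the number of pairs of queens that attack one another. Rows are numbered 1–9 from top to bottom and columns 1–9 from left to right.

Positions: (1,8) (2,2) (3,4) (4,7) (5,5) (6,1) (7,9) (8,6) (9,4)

Same column: (3,4)–(9,4) (column 4).
Same diagonal: (2,2)–(5,5) (|2−5| = |2−5| = 3); (3,4)–(6,1) (|3−6| = |4−1| = 3); (6,1)–(9,4) (|6−9| = |1−4| = 3).
Total attacking pairs: 4.

4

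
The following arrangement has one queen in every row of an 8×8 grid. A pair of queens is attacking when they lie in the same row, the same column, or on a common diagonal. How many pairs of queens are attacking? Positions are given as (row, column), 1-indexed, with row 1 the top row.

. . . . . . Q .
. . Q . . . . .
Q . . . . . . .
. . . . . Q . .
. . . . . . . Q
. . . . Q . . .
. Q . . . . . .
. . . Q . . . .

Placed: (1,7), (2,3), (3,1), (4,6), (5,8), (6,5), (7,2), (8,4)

All columns are distinct and no two queens satisfy |Δrow| = |Δcol|, so no pair attacks.

0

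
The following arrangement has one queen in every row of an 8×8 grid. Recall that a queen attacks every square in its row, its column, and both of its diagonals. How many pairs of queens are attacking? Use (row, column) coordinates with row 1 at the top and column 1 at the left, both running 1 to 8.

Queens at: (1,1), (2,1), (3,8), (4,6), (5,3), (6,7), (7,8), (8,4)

Same column: (1,1)–(2,1) (column 1); (3,8)–(7,8) (column 8).
Same diagonal: (6,7)–(7,8) (|6−7| = |7−8| = 1).
Total attacking pairs: 3.

3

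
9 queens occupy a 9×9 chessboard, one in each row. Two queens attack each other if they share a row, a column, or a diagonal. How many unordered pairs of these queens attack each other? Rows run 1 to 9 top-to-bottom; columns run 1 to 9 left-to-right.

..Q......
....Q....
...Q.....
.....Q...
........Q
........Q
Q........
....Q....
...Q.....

Same column: (2,5)–(8,5) (column 5); (3,4)–(9,4) (column 4); (5,9)–(6,9) (column 9).
Same diagonal: (1,3)–(4,6) (|1−4| = |3−6| = 3); (2,5)–(3,4) (|2−3| = |5−4| = 1); (2,5)–(6,9) (|2−6| = |5−9| = 4); (8,5)–(9,4) (|8−9| = |5−4| = 1).
Total attacking pairs: 7.

7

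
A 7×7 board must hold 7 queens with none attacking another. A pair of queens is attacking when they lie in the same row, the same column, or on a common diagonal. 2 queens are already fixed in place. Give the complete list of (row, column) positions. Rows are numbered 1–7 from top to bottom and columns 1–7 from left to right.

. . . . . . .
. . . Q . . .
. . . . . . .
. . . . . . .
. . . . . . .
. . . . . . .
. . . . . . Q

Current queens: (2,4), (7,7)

Row 1: attacked by (2,4)→{3,4,5}; (7,7)→{1,7}. Safe: 2, 6. Place at column 2.
Row 3: attacked by (1,2)→{2,4}; (2,4)→{3,4,5}; (7,7)→{3,7}. Safe: 1, 6. Place at column 6.
Row 4: attacked by (1,2)→{2,5}; (2,4)→{2,4,6}; (3,6)→{5,6,7}; (7,7)→{4,7}. Safe: 1, 3. Place at column 1.
Row 5: attacked by (1,2)→{2,6}; (2,4)→{1,4,7}; (3,6)→{4,6}; (4,1)→{1,2}; (7,7)→{5,7}. Safe: 3. Place at column 3.
Row 6: attacked by (1,2)→{2,7}; (2,4)→{4}; (3,6)→{3,6}; (4,1)→{1,3}; (5,3)→{2,3,4}; (7,7)→{6,7}. Safe: 5. Place at column 5.
Columns [2, 4, 6, 1, 3, 5, 7], r−c [-1, -2, -3, 3, 2, 1, 0], r+c [3, 6, 9, 5, 8, 11, 14] are all distinct, so no two queens attack.

(1,2) (2,4) (3,6) (4,1) (5,3) (6,5) (7,7)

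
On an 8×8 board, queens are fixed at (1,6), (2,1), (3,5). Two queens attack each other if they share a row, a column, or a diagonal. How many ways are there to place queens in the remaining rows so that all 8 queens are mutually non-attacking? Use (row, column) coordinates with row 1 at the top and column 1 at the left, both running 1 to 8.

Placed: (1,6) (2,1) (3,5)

Branch on row 4: col 2 → 1; col 7 → 0; col 8 → 0.
Sum: 1 + 0 + 0 = 1.

1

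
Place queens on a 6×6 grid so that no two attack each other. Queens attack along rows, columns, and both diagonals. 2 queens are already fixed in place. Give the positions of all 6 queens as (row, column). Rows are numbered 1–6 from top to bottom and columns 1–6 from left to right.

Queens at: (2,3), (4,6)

(1,5) (2,3) (3,1) (4,6) (5,4) (6,2)

Row 1: attacked by (2,3)→{2,3,4}; (4,6)→{3,6}. Safe: 1, 5. Place at column 5.
Row 3: attacked by (1,5)→{3,5}; (2,3)→{2,3,4}; (4,6)→{5,6}. Safe: 1. Place at column 1.
Row 5: attacked by (1,5)→{1,5}; (2,3)→{3,6}; (3,1)→{1,3}; (4,6)→{5,6}. Safe: 2, 4. Place at column 4.
Row 6: attacked by (1,5)→{5}; (2,3)→{3}; (3,1)→{1,4}; (4,6)→{4,6}; (5,4)→{3,4,5}. Safe: 2. Place at column 2.
Columns [5, 3, 1, 6, 4, 2], r−c [-4, -1, 2, -2, 1, 4], r+c [6, 5, 4, 10, 9, 8] are all distinct, so no two queens attack.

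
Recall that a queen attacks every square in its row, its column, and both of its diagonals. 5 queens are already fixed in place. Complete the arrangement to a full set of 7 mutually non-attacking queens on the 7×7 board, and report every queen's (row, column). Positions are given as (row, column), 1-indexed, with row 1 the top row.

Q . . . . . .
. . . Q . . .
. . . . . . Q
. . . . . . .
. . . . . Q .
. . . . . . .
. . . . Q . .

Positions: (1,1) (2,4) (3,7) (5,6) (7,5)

Row 4: attacked by (1,1)→{1,4}; (2,4)→{2,4,6}; (3,7)→{6,7}; (5,6)→{5,6,7}; (7,5)→{2,5}. Safe: 3. Place at column 3.
Row 6: attacked by (1,1)→{1,6}; (2,4)→{4}; (3,7)→{4,7}; (4,3)→{1,3,5}; (5,6)→{5,6,7}; (7,5)→{4,5,6}. Safe: 2. Place at column 2.
Columns [1, 4, 7, 3, 6, 2, 5], r−c [0, -2, -4, 1, -1, 4, 2], r+c [2, 6, 10, 7, 11, 8, 12] are all distinct, so no two queens attack.

(1,1) (2,4) (3,7) (4,3) (5,6) (6,2) (7,5)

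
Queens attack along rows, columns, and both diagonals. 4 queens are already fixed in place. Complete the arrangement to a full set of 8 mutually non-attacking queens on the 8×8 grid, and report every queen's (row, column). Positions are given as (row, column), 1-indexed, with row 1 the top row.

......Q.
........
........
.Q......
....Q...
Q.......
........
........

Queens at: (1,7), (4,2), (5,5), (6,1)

(1,7) (2,3) (3,8) (4,2) (5,5) (6,1) (7,6) (8,4)

Row 2: attacked by (1,7)→{6,7,8}; (4,2)→{2,4}; (5,5)→{2,5,8}; (6,1)→{1,5}. Safe: 3. Place at column 3.
Row 3: attacked by (1,7)→{5,7}; (2,3)→{2,3,4}; (4,2)→{1,2,3}; (5,5)→{3,5,7}; (6,1)→{1,4}. Safe: 6, 8. Place at column 8.
Row 7: attacked by (1,7)→{1,7}; (2,3)→{3,8}; (3,8)→{4,8}; (4,2)→{2,5}; (5,5)→{3,5,7}; (6,1)→{1,2}. Safe: 6. Place at column 6.
Row 8: attacked by (1,7)→{7}; (2,3)→{3}; (3,8)→{3,8}; (4,2)→{2,6}; (5,5)→{2,5,8}; (6,1)→{1,3}; (7,6)→{5,6,7}. Safe: 4. Place at column 4.
Columns [7, 3, 8, 2, 5, 1, 6, 4], r−c [-6, -1, -5, 2, 0, 5, 1, 4], r+c [8, 5, 11, 6, 10, 7, 13, 12] are all distinct, so no two queens attack.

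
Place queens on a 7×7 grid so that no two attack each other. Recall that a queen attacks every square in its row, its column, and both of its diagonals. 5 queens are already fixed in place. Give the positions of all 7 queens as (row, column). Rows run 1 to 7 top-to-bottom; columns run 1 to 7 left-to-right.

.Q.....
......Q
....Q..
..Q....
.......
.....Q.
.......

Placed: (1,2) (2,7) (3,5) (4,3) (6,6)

(1,2) (2,7) (3,5) (4,3) (5,1) (6,6) (7,4)

Row 5: attacked by (1,2)→{2,6}; (2,7)→{4,7}; (3,5)→{3,5,7}; (4,3)→{2,3,4}; (6,6)→{5,6,7}. Safe: 1. Place at column 1.
Row 7: attacked by (1,2)→{2}; (2,7)→{2,7}; (3,5)→{1,5}; (4,3)→{3,6}; (5,1)→{1,3}; (6,6)→{5,6,7}. Safe: 4. Place at column 4.
Columns [2, 7, 5, 3, 1, 6, 4], r−c [-1, -5, -2, 1, 4, 0, 3], r+c [3, 9, 8, 7, 6, 12, 11] are all distinct, so no two queens attack.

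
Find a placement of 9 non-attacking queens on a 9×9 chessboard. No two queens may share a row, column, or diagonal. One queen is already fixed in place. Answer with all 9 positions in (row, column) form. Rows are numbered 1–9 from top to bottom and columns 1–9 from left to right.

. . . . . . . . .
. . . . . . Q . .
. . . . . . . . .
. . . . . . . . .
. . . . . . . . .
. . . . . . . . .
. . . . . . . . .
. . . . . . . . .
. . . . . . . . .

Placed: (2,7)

(1,3) (2,7) (3,4) (4,2) (5,9) (6,5) (7,1) (8,8) (9,6)

Row 1: attacked by (2,7)→{6,7,8}. Safe: 1, 2, 3, 4, 5, 9. Place at column 3.
Row 3: attacked by (1,3)→{1,3,5}; (2,7)→{6,7,8}. Safe: 2, 4, 9. Place at column 4.
Row 4: attacked by (1,3)→{3,6}; (2,7)→{5,7,9}; (3,4)→{3,4,5}. Safe: 1, 2, 8. Place at column 2.
Row 5: attacked by (1,3)→{3,7}; (2,7)→{4,7}; (3,4)→{2,4,6}; (4,2)→{1,2,3}. Safe: 5, 8, 9. Place at column 9.
Row 6: attacked by (1,3)→{3,8}; (2,7)→{3,7}; (3,4)→{1,4,7}; (4,2)→{2,4}; (5,9)→{8,9}. Safe: 5, 6. Place at column 5.
Row 7: attacked by (1,3)→{3,9}; (2,7)→{2,7}; (3,4)→{4,8}; (4,2)→{2,5}; (5,9)→{7,9}; (6,5)→{4,5,6}. Safe: 1. Place at column 1.
Row 8: attacked by (1,3)→{3}; (2,7)→{1,7}; (3,4)→{4,9}; (4,2)→{2,6}; (5,9)→{6,9}; (6,5)→{3,5,7}; (7,1)→{1,2}. Safe: 8. Place at column 8.
Row 9: attacked by (1,3)→{3}; (2,7)→{7}; (3,4)→{4}; (4,2)→{2,7}; (5,9)→{5,9}; (6,5)→{2,5,8}; (7,1)→{1,3}; (8,8)→{7,8,9}. Safe: 6. Place at column 6.
Columns [3, 7, 4, 2, 9, 5, 1, 8, 6], r−c [-2, -5, -1, 2, -4, 1, 6, 0, 3], r+c [4, 9, 7, 6, 14, 11, 8, 16, 15] are all distinct, so no two queens attack.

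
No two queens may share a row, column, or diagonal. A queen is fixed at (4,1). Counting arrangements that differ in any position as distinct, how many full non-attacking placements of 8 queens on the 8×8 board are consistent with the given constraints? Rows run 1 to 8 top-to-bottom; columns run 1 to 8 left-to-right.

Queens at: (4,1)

Branch on row 1: col 2 → 2; col 3 → 4; col 5 → 5; col 6 → 4; col 7 → 2; col 8 → 1.
Sum: 2 + 4 + 5 + 4 + 2 + 1 = 18.

18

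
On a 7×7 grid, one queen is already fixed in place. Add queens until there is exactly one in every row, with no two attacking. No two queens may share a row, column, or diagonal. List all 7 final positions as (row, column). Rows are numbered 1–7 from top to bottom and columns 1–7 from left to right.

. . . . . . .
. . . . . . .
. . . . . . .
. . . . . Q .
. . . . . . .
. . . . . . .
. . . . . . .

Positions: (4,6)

(1,4) (2,1) (3,3) (4,6) (5,2) (6,7) (7,5)

Row 1: attacked by (4,6)→{3,6}. Safe: 1, 2, 4, 5, 7. Place at column 4.
Row 2: attacked by (1,4)→{3,4,5}; (4,6)→{4,6}. Safe: 1, 2, 7. Place at column 1.
Row 3: attacked by (1,4)→{2,4,6}; (2,1)→{1,2}; (4,6)→{5,6,7}. Safe: 3. Place at column 3.
Row 5: attacked by (1,4)→{4}; (2,1)→{1,4}; (3,3)→{1,3,5}; (4,6)→{5,6,7}. Safe: 2. Place at column 2.
Row 6: attacked by (1,4)→{4}; (2,1)→{1,5}; (3,3)→{3,6}; (4,6)→{4,6}; (5,2)→{1,2,3}. Safe: 7. Place at column 7.
Row 7: attacked by (1,4)→{4}; (2,1)→{1,6}; (3,3)→{3,7}; (4,6)→{3,6}; (5,2)→{2,4}; (6,7)→{6,7}. Safe: 5. Place at column 5.
Columns [4, 1, 3, 6, 2, 7, 5], r−c [-3, 1, 0, -2, 3, -1, 2], r+c [5, 3, 6, 10, 7, 13, 12] are all distinct, so no two queens attack.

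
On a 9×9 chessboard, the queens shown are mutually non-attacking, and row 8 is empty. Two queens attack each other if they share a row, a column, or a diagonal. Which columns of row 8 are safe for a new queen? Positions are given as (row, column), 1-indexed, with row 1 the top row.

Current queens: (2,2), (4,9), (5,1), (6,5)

(2,2) attacks row 8 at column 2 and diagonals 8.
(4,9) attacks row 8 at column 9 and diagonals 5.
(5,1) attacks row 8 at column 1 and diagonals 4.
(6,5) attacks row 8 at column 5 and diagonals 3, 7.
Attacked columns: {1, 2, 3, 4, 5, 7, 8, 9}. Safe: {6}.

columns 6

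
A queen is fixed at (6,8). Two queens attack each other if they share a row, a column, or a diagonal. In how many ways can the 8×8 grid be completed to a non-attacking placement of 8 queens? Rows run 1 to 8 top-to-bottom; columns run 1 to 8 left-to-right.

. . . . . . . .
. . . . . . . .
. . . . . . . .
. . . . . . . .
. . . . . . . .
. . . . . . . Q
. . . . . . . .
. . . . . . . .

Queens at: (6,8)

16

Branch on row 1: col 1 → 0; col 2 → 3; col 4 → 4; col 5 → 4; col 6 → 4; col 7 → 1.
Sum: 0 + 3 + 4 + 4 + 4 + 1 = 16.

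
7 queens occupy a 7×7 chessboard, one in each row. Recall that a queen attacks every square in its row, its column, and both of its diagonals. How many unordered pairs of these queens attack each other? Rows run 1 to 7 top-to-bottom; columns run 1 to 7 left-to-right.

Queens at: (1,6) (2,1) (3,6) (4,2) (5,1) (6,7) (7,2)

5

Same column: (1,6)–(3,6) (column 6); (2,1)–(5,1) (column 1); (4,2)–(7,2) (column 2).
Same diagonal: (3,6)–(7,2) (|3−7| = |6−2| = 4); (4,2)–(5,1) (|4−5| = |2−1| = 1).
Total attacking pairs: 5.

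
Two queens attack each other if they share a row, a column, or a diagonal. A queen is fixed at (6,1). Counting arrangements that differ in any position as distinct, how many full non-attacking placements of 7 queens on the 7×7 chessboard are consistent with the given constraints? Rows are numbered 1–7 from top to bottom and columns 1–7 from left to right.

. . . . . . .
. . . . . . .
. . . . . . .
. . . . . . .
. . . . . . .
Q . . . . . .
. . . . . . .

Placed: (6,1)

7

Branch on row 1: col 2 → 1; col 3 → 1; col 4 → 2; col 5 → 2; col 7 → 1.
Sum: 1 + 1 + 2 + 2 + 1 = 7.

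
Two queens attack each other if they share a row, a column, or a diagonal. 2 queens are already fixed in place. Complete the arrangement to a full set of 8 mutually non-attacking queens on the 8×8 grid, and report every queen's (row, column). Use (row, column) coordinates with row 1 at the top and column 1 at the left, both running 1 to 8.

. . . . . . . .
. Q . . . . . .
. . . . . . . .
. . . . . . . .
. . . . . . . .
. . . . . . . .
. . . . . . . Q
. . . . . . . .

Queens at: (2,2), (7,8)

Row 1: attacked by (2,2)→{1,2,3}; (7,8)→{2,8}. Safe: 4, 5, 6, 7. Place at column 6.
Row 3: attacked by (1,6)→{4,6,8}; (2,2)→{1,2,3}; (7,8)→{4,8}. Safe: 5, 7. Place at column 7.
Row 4: attacked by (1,6)→{3,6}; (2,2)→{2,4}; (3,7)→{6,7,8}; (7,8)→{5,8}. Safe: 1. Place at column 1.
Row 5: attacked by (1,6)→{2,6}; (2,2)→{2,5}; (3,7)→{5,7}; (4,1)→{1,2}; (7,8)→{6,8}. Safe: 3, 4. Place at column 3.
Row 6: attacked by (1,6)→{1,6}; (2,2)→{2,6}; (3,7)→{4,7}; (4,1)→{1,3}; (5,3)→{2,3,4}; (7,8)→{7,8}. Safe: 5. Place at column 5.
Row 8: attacked by (1,6)→{6}; (2,2)→{2,8}; (3,7)→{2,7}; (4,1)→{1,5}; (5,3)→{3,6}; (6,5)→{3,5,7}; (7,8)→{7,8}. Safe: 4. Place at column 4.
Columns [6, 2, 7, 1, 3, 5, 8, 4], r−c [-5, 0, -4, 3, 2, 1, -1, 4], r+c [7, 4, 10, 5, 8, 11, 15, 12] are all distinct, so no two queens attack.

(1,6) (2,2) (3,7) (4,1) (5,3) (6,5) (7,8) (8,4)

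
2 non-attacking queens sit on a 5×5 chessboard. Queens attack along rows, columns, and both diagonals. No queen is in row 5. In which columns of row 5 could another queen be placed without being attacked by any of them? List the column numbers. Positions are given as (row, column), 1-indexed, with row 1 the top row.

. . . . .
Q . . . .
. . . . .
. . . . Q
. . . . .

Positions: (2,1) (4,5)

columns 2, 3

(2,1) attacks row 5 at column 1 and diagonals 4.
(4,5) attacks row 5 at column 5 and diagonals 4.
Attacked columns: {1, 4, 5}. Safe: {2, 3}.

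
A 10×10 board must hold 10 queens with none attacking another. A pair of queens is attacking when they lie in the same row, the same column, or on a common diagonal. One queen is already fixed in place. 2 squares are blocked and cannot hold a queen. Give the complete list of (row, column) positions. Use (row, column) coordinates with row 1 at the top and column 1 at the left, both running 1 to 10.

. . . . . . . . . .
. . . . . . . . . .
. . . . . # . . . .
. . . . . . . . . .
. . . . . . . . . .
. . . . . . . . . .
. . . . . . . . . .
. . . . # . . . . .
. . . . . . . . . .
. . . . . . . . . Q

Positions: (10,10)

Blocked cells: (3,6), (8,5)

(1,3) (2,8) (3,4) (4,7) (5,9) (6,2) (7,5) (8,1) (9,6) (10,10)

Row 1: attacked by (10,10)→{1,10}. Safe: 2, 3, 4, 5, 6, 7, 8, 9. Place at column 3.
Row 2: attacked by (1,3)→{2,3,4}; (10,10)→{2,10}. Safe: 1, 5, 6, 7, 8, 9. Place at column 8.
Row 3: attacked by (1,3)→{1,3,5}; (2,8)→{7,8,9}; (10,10)→{3,10}. Blocked: 6. Safe: 2, 4. Place at column 4.
Row 4: attacked by (1,3)→{3,6}; (2,8)→{6,8,10}; (3,4)→{3,4,5}; (10,10)→{4,10}. Safe: 1, 2, 7, 9. Place at column 7.
Row 5: attacked by (1,3)→{3,7}; (2,8)→{5,8}; (3,4)→{2,4,6}; (4,7)→{6,7,8}; (10,10)→{5,10}. Safe: 1, 9. Place at column 9.
Row 6: attacked by (1,3)→{3,8}; (2,8)→{4,8}; (3,4)→{1,4,7}; (4,7)→{5,7,9}; (5,9)→{8,9,10}; (10,10)→{6,10}. Safe: 2. Place at column 2.
Row 7: attacked by (1,3)→{3,9}; (2,8)→{3,8}; (3,4)→{4,8}; (4,7)→{4,7,10}; (5,9)→{7,9}; (6,2)→{1,2,3}; (10,10)→{7,10}. Safe: 5, 6. Place at column 5.
Row 8: attacked by (1,3)→{3,10}; (2,8)→{2,8}; (3,4)→{4,9}; (4,7)→{3,7}; (5,9)→{6,9}; (6,2)→{2,4}; (7,5)→{4,5,6}; (10,10)→{8,10}. Blocked: 5. Safe: 1. Place at column 1.
Row 9: attacked by (1,3)→{3}; (2,8)→{1,8}; (3,4)→{4,10}; (4,7)→{2,7}; (5,9)→{5,9}; (6,2)→{2,5}; (7,5)→{3,5,7}; (8,1)→{1,2}; (10,10)→{9,10}. Safe: 6. Place at column 6.
Columns [3, 8, 4, 7, 9, 2, 5, 1, 6, 10], r−c [-2, -6, -1, -3, -4, 4, 2, 7, 3, 0], r+c [4, 10, 7, 11, 14, 8, 12, 9, 15, 20] are all distinct, so no two queens attack.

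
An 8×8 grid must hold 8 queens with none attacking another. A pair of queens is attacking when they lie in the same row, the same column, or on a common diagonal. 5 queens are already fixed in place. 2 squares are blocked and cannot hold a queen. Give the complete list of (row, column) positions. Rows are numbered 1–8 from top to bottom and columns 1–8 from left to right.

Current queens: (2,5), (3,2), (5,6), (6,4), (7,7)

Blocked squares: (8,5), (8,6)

Row 1: attacked by (2,5)→{4,5,6}; (3,2)→{2,4}; (5,6)→{2,6}; (6,4)→{4}; (7,7)→{1,7}. Safe: 3, 8. Place at column 3.
Row 4: attacked by (1,3)→{3,6}; (2,5)→{3,5,7}; (3,2)→{1,2,3}; (5,6)→{5,6,7}; (6,4)→{2,4,6}; (7,7)→{4,7}. Safe: 8. Place at column 8.
Row 8: attacked by (1,3)→{3}; (2,5)→{5}; (3,2)→{2,7}; (4,8)→{4,8}; (5,6)→{3,6}; (6,4)→{2,4,6}; (7,7)→{6,7,8}. Blocked: 5,6. Safe: 1. Place at column 1.
Columns [3, 5, 2, 8, 6, 4, 7, 1], r−c [-2, -3, 1, -4, -1, 2, 0, 7], r+c [4, 7, 5, 12, 11, 10, 14, 9] are all distinct, so no two queens attack.

(1,3) (2,5) (3,2) (4,8) (5,6) (6,4) (7,7) (8,1)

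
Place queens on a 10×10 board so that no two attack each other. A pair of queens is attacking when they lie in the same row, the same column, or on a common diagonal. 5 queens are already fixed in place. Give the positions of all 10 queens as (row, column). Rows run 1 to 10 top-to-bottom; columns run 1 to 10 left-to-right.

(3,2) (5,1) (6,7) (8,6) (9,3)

(1,10) (2,8) (3,2) (4,4) (5,1) (6,7) (7,9) (8,6) (9,3) (10,5)

Row 1: attacked by (3,2)→{2,4}; (5,1)→{1,5}; (6,7)→{2,7}; (8,6)→{6}; (9,3)→{3}. Safe: 8, 9, 10. Place at column 10.
Row 2: attacked by (1,10)→{9,10}; (3,2)→{1,2,3}; (5,1)→{1,4}; (6,7)→{3,7}; (8,6)→{6}; (9,3)→{3,10}. Safe: 5, 8. Place at column 8.
Row 4: attacked by (1,10)→{7,10}; (2,8)→{6,8,10}; (3,2)→{1,2,3}; (5,1)→{1,2}; (6,7)→{5,7,9}; (8,6)→{2,6,10}; (9,3)→{3,8}. Safe: 4. Place at column 4.
Row 7: attacked by (1,10)→{4,10}; (2,8)→{3,8}; (3,2)→{2,6}; (4,4)→{1,4,7}; (5,1)→{1,3}; (6,7)→{6,7,8}; (8,6)→{5,6,7}; (9,3)→{1,3,5}. Safe: 9. Place at column 9.
Row 10: attacked by (1,10)→{1,10}; (2,8)→{8}; (3,2)→{2,9}; (4,4)→{4,10}; (5,1)→{1,6}; (6,7)→{3,7}; (7,9)→{6,9}; (8,6)→{4,6,8}; (9,3)→{2,3,4}. Safe: 5. Place at column 5.
Columns [10, 8, 2, 4, 1, 7, 9, 6, 3, 5], r−c [-9, -6, 1, 0, 4, -1, -2, 2, 6, 5], r+c [11, 10, 5, 8, 6, 13, 16, 14, 12, 15] are all distinct, so no two queens attack.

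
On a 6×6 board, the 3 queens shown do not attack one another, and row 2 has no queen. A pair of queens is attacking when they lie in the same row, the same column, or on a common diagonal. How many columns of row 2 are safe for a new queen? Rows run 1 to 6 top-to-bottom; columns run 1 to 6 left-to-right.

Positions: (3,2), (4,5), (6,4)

(3,2) attacks row 2 at column 2 and diagonals 1, 3.
(4,5) attacks row 2 at column 5 and diagonals 3.
(6,4) attacks row 2 at column 4.
Attacked columns: {1, 2, 3, 4, 5}. Safe: {6}.

1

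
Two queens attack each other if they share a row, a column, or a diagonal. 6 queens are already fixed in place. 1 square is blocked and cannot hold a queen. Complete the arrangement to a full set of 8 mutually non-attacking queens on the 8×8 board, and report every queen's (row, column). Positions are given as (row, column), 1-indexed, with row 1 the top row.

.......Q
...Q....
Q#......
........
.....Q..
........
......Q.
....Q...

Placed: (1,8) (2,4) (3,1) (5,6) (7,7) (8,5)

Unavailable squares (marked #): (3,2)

(1,8) (2,4) (3,1) (4,3) (5,6) (6,2) (7,7) (8,5)

Row 4: attacked by (1,8)→{5,8}; (2,4)→{2,4,6}; (3,1)→{1,2}; (5,6)→{5,6,7}; (7,7)→{4,7}; (8,5)→{1,5}. Safe: 3. Place at column 3.
Row 6: attacked by (1,8)→{3,8}; (2,4)→{4,8}; (3,1)→{1,4}; (4,3)→{1,3,5}; (5,6)→{5,6,7}; (7,7)→{6,7,8}; (8,5)→{3,5,7}. Safe: 2. Place at column 2.
Columns [8, 4, 1, 3, 6, 2, 7, 5], r−c [-7, -2, 2, 1, -1, 4, 0, 3], r+c [9, 6, 4, 7, 11, 8, 14, 13] are all distinct, so no two queens attack.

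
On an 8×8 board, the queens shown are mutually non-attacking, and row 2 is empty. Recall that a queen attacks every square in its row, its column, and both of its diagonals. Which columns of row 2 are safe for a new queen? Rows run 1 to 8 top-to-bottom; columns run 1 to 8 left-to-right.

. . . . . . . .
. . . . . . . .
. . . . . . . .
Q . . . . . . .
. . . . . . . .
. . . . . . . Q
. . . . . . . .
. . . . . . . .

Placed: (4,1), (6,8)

(4,1) attacks row 2 at column 1 and diagonals 3.
(6,8) attacks row 2 at column 8 and diagonals 4.
Attacked columns: {1, 3, 4, 8}. Safe: {2, 5, 6, 7}.

columns 2, 5, 6, 7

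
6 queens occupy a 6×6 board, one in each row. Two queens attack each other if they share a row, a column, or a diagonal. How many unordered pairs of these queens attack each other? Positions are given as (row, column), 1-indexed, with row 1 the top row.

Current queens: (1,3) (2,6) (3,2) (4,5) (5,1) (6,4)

0

All columns are distinct and no two queens satisfy |Δrow| = |Δcol|, so no pair attacks.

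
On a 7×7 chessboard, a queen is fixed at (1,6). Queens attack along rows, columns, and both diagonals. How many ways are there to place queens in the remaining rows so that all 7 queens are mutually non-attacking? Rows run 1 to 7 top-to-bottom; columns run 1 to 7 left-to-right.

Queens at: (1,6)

Branch on row 2: col 1 → 1; col 2 → 1; col 3 → 3; col 4 → 2.
Sum: 1 + 1 + 3 + 2 = 7.

7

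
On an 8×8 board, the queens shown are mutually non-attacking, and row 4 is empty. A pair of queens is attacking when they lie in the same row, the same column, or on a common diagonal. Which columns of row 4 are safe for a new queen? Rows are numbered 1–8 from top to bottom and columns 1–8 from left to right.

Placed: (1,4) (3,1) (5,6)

columns 3, 8

(1,4) attacks row 4 at column 4 and diagonals 1, 7.
(3,1) attacks row 4 at column 1 and diagonals 2.
(5,6) attacks row 4 at column 6 and diagonals 5, 7.
Attacked columns: {1, 2, 4, 5, 6, 7}. Safe: {3, 8}.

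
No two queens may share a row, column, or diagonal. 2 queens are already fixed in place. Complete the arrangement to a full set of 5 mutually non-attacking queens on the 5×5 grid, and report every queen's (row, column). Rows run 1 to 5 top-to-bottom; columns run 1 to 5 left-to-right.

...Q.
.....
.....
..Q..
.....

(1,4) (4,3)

(1,4) (2,2) (3,5) (4,3) (5,1)

Row 2: attacked by (1,4)→{3,4,5}; (4,3)→{1,3,5}. Safe: 2. Place at column 2.
Row 3: attacked by (1,4)→{2,4}; (2,2)→{1,2,3}; (4,3)→{2,3,4}. Safe: 5. Place at column 5.
Row 5: attacked by (1,4)→{4}; (2,2)→{2,5}; (3,5)→{3,5}; (4,3)→{2,3,4}. Safe: 1. Place at column 1.
Columns [4, 2, 5, 3, 1], r−c [-3, 0, -2, 1, 4], r+c [5, 4, 8, 7, 6] are all distinct, so no two queens attack.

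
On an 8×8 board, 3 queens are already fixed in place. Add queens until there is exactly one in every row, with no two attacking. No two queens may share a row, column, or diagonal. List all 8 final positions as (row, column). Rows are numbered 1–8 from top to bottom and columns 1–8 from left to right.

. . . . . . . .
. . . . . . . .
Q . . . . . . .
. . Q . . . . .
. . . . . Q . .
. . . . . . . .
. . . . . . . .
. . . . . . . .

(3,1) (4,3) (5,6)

Row 1: attacked by (3,1)→{1,3}; (4,3)→{3,6}; (5,6)→{2,6}. Safe: 4, 5, 7, 8. Place at column 8.
Row 2: attacked by (1,8)→{7,8}; (3,1)→{1,2}; (4,3)→{1,3,5}; (5,6)→{3,6}. Safe: 4. Place at column 4.
Row 6: attacked by (1,8)→{3,8}; (2,4)→{4,8}; (3,1)→{1,4}; (4,3)→{1,3,5}; (5,6)→{5,6,7}. Safe: 2. Place at column 2.
Row 7: attacked by (1,8)→{2,8}; (2,4)→{4}; (3,1)→{1,5}; (4,3)→{3,6}; (5,6)→{4,6,8}; (6,2)→{1,2,3}. Safe: 7. Place at column 7.
Row 8: attacked by (1,8)→{1,8}; (2,4)→{4}; (3,1)→{1,6}; (4,3)→{3,7}; (5,6)→{3,6}; (6,2)→{2,4}; (7,7)→{6,7,8}. Safe: 5. Place at column 5.
Columns [8, 4, 1, 3, 6, 2, 7, 5], r−c [-7, -2, 2, 1, -1, 4, 0, 3], r+c [9, 6, 4, 7, 11, 8, 14, 13] are all distinct, so no two queens attack.

(1,8) (2,4) (3,1) (4,3) (5,6) (6,2) (7,7) (8,5)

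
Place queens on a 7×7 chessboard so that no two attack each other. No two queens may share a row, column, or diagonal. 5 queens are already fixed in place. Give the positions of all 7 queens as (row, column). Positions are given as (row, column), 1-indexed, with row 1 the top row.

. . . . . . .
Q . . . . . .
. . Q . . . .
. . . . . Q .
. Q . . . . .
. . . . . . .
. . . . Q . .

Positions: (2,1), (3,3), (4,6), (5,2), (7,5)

(1,4) (2,1) (3,3) (4,6) (5,2) (6,7) (7,5)

Row 1: attacked by (2,1)→{1,2}; (3,3)→{1,3,5}; (4,6)→{3,6}; (5,2)→{2,6}; (7,5)→{5}. Safe: 4, 7. Place at column 4.
Row 6: attacked by (1,4)→{4}; (2,1)→{1,5}; (3,3)→{3,6}; (4,6)→{4,6}; (5,2)→{1,2,3}; (7,5)→{4,5,6}. Safe: 7. Place at column 7.
Columns [4, 1, 3, 6, 2, 7, 5], r−c [-3, 1, 0, -2, 3, -1, 2], r+c [5, 3, 6, 10, 7, 13, 12] are all distinct, so no two queens attack.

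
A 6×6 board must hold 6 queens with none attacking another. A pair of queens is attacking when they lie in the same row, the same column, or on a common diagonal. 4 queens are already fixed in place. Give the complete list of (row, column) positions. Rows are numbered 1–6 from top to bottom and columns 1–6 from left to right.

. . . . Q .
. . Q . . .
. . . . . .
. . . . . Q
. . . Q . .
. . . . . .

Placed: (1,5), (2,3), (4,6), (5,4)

Row 3: attacked by (1,5)→{3,5}; (2,3)→{2,3,4}; (4,6)→{5,6}; (5,4)→{2,4,6}. Safe: 1. Place at column 1.
Row 6: attacked by (1,5)→{5}; (2,3)→{3}; (3,1)→{1,4}; (4,6)→{4,6}; (5,4)→{3,4,5}. Safe: 2. Place at column 2.
Columns [5, 3, 1, 6, 4, 2], r−c [-4, -1, 2, -2, 1, 4], r+c [6, 5, 4, 10, 9, 8] are all distinct, so no two queens attack.

(1,5) (2,3) (3,1) (4,6) (5,4) (6,2)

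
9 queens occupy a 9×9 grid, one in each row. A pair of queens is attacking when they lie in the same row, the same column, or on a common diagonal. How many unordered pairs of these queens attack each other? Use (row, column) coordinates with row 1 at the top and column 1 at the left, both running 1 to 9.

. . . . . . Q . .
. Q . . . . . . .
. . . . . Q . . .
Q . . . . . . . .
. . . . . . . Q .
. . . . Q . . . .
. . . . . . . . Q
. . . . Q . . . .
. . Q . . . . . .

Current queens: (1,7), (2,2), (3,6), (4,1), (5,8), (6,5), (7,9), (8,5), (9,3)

4

Same column: (6,5)–(8,5) (column 5).
Same diagonal: (3,6)–(5,8) (|3−5| = |6−8| = 2); (4,1)–(8,5) (|4−8| = |1−5| = 4); (5,8)–(8,5) (|5−8| = |8−5| = 3).
Total attacking pairs: 4.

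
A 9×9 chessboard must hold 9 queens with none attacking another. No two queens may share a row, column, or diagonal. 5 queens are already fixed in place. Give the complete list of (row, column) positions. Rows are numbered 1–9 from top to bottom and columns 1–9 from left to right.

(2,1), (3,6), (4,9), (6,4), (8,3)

Row 1: attacked by (2,1)→{1,2}; (3,6)→{4,6,8}; (4,9)→{6,9}; (6,4)→{4,9}; (8,3)→{3}. Safe: 5, 7. Place at column 7.
Row 5: attacked by (1,7)→{3,7}; (2,1)→{1,4}; (3,6)→{4,6,8}; (4,9)→{8,9}; (6,4)→{3,4,5}; (8,3)→{3,6}. Safe: 2. Place at column 2.
Row 7: attacked by (1,7)→{1,7}; (2,1)→{1,6}; (3,6)→{2,6}; (4,9)→{6,9}; (5,2)→{2,4}; (6,4)→{3,4,5}; (8,3)→{2,3,4}. Safe: 8. Place at column 8.
Row 9: attacked by (1,7)→{7}; (2,1)→{1,8}; (3,6)→{6}; (4,9)→{4,9}; (5,2)→{2,6}; (6,4)→{1,4,7}; (7,8)→{6,8}; (8,3)→{2,3,4}. Safe: 5. Place at column 5.
Columns [7, 1, 6, 9, 2, 4, 8, 3, 5], r−c [-6, 1, -3, -5, 3, 2, -1, 5, 4], r+c [8, 3, 9, 13, 7, 10, 15, 11, 14] are all distinct, so no two queens attack.

(1,7) (2,1) (3,6) (4,9) (5,2) (6,4) (7,8) (8,3) (9,5)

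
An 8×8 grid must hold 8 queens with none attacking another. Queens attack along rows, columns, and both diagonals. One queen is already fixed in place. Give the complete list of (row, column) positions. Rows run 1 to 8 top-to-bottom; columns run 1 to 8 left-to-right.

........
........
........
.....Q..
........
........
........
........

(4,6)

Row 1: attacked by (4,6)→{3,6}. Safe: 1, 2, 4, 5, 7, 8. Place at column 1.
Row 2: attacked by (1,1)→{1,2}; (4,6)→{4,6,8}. Safe: 3, 5, 7. Place at column 5.
Row 3: attacked by (1,1)→{1,3}; (2,5)→{4,5,6}; (4,6)→{5,6,7}. Safe: 2, 8. Place at column 8.
Row 5: attacked by (1,1)→{1,5}; (2,5)→{2,5,8}; (3,8)→{6,8}; (4,6)→{5,6,7}. Safe: 3, 4. Place at column 3.
Row 6: attacked by (1,1)→{1,6}; (2,5)→{1,5}; (3,8)→{5,8}; (4,6)→{4,6,8}; (5,3)→{2,3,4}. Safe: 7. Place at column 7.
Row 7: attacked by (1,1)→{1,7}; (2,5)→{5}; (3,8)→{4,8}; (4,6)→{3,6}; (5,3)→{1,3,5}; (6,7)→{6,7,8}. Safe: 2. Place at column 2.
Row 8: attacked by (1,1)→{1,8}; (2,5)→{5}; (3,8)→{3,8}; (4,6)→{2,6}; (5,3)→{3,6}; (6,7)→{5,7}; (7,2)→{1,2,3}. Safe: 4. Place at column 4.
Columns [1, 5, 8, 6, 3, 7, 2, 4], r−c [0, -3, -5, -2, 2, -1, 5, 4], r+c [2, 7, 11, 10, 8, 13, 9, 12] are all distinct, so no two queens attack.

(1,1) (2,5) (3,8) (4,6) (5,3) (6,7) (7,2) (8,4)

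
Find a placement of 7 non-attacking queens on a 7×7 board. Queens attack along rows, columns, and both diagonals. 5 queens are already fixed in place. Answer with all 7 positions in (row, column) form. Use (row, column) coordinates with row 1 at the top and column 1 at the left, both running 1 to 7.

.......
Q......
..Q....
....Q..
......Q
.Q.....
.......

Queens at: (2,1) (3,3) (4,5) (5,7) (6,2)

Row 1: attacked by (2,1)→{1,2}; (3,3)→{1,3,5}; (4,5)→{2,5}; (5,7)→{3,7}; (6,2)→{2,7}. Safe: 4, 6. Place at column 6.
Row 7: attacked by (1,6)→{6}; (2,1)→{1,6}; (3,3)→{3,7}; (4,5)→{2,5}; (5,7)→{5,7}; (6,2)→{1,2,3}. Safe: 4. Place at column 4.
Columns [6, 1, 3, 5, 7, 2, 4], r−c [-5, 1, 0, -1, -2, 4, 3], r+c [7, 3, 6, 9, 12, 8, 11] are all distinct, so no two queens attack.

(1,6) (2,1) (3,3) (4,5) (5,7) (6,2) (7,4)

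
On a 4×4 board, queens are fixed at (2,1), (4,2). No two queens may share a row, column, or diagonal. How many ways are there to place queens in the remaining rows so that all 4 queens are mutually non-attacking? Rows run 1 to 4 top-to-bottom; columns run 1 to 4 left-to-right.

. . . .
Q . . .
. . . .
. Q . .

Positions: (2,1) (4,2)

1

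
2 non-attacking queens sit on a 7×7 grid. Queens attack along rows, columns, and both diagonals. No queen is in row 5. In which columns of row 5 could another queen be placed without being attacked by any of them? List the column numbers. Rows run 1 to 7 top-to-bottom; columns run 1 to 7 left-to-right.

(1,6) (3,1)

columns 4, 5, 7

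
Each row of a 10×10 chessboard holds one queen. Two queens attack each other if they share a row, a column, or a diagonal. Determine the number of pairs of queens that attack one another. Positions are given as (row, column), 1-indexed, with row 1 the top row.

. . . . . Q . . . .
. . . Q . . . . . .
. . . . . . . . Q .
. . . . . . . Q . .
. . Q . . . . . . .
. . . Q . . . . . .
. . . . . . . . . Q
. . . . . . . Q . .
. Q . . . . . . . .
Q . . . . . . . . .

5

Same column: (2,4)–(6,4) (column 4); (4,8)–(8,8) (column 8).
Same diagonal: (3,9)–(4,8) (|3−4| = |9−8| = 1); (5,3)–(6,4) (|5−6| = |3−4| = 1); (9,2)–(10,1) (|9−10| = |2−1| = 1).
Total attacking pairs: 5.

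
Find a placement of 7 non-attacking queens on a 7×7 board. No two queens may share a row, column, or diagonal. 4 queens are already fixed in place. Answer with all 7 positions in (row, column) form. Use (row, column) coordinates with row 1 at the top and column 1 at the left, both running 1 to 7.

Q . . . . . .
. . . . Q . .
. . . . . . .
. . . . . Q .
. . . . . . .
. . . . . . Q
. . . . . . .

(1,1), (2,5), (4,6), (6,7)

(1,1) (2,5) (3,2) (4,6) (5,3) (6,7) (7,4)

Row 3: attacked by (1,1)→{1,3}; (2,5)→{4,5,6}; (4,6)→{5,6,7}; (6,7)→{4,7}. Safe: 2. Place at column 2.
Row 5: attacked by (1,1)→{1,5}; (2,5)→{2,5}; (3,2)→{2,4}; (4,6)→{5,6,7}; (6,7)→{6,7}. Safe: 3. Place at column 3.
Row 7: attacked by (1,1)→{1,7}; (2,5)→{5}; (3,2)→{2,6}; (4,6)→{3,6}; (5,3)→{1,3,5}; (6,7)→{6,7}. Safe: 4. Place at column 4.
Columns [1, 5, 2, 6, 3, 7, 4], r−c [0, -3, 1, -2, 2, -1, 3], r+c [2, 7, 5, 10, 8, 13, 11] are all distinct, so no two queens attack.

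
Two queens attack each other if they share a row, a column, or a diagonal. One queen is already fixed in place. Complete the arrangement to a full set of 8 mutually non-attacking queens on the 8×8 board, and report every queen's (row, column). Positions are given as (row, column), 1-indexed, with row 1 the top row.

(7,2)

Row 1: attacked by (7,2)→{2,8}. Safe: 1, 3, 4, 5, 6, 7. Place at column 1.
Row 2: attacked by (1,1)→{1,2}; (7,2)→{2,7}. Safe: 3, 4, 5, 6, 8. Place at column 6.
Row 3: attacked by (1,1)→{1,3}; (2,6)→{5,6,7}; (7,2)→{2,6}. Safe: 4, 8. Place at column 8.
Row 4: attacked by (1,1)→{1,4}; (2,6)→{4,6,8}; (3,8)→{7,8}; (7,2)→{2,5}. Safe: 3. Place at column 3.
Row 5: attacked by (1,1)→{1,5}; (2,6)→{3,6}; (3,8)→{6,8}; (4,3)→{2,3,4}; (7,2)→{2,4}. Safe: 7. Place at column 7.
Row 6: attacked by (1,1)→{1,6}; (2,6)→{2,6}; (3,8)→{5,8}; (4,3)→{1,3,5}; (5,7)→{6,7,8}; (7,2)→{1,2,3}. Safe: 4. Place at column 4.
Row 8: attacked by (1,1)→{1,8}; (2,6)→{6}; (3,8)→{3,8}; (4,3)→{3,7}; (5,7)→{4,7}; (6,4)→{2,4,6}; (7,2)→{1,2,3}. Safe: 5. Place at column 5.
Columns [1, 6, 8, 3, 7, 4, 2, 5], r−c [0, -4, -5, 1, -2, 2, 5, 3], r+c [2, 8, 11, 7, 12, 10, 9, 13] are all distinct, so no two queens attack.

(1,1) (2,6) (3,8) (4,3) (5,7) (6,4) (7,2) (8,5)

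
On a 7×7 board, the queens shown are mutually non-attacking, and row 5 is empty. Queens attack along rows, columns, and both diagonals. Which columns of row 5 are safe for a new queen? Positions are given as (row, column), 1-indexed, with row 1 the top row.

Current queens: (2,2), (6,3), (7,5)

columns 1, 6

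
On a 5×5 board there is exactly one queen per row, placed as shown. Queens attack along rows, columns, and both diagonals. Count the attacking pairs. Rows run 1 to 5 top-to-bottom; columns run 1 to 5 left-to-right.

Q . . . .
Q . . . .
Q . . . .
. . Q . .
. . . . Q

5

Same column: (1,1)–(2,1) (column 1); (1,1)–(3,1) (column 1); (2,1)–(3,1) (column 1).
Same diagonal: (1,1)–(5,5) (|1−5| = |1−5| = 4); (2,1)–(4,3) (|2−4| = |1−3| = 2).
Total attacking pairs: 5.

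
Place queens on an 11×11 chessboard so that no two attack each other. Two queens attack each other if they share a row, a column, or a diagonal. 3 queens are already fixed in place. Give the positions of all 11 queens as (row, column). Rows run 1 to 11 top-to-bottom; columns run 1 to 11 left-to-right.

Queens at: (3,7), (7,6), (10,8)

Row 1: attacked by (3,7)→{5,7,9}; (7,6)→{6}; (10,8)→{8}. Safe: 1, 2, 3, 4, 10, 11. Place at column 10.
Row 2: attacked by (1,10)→{9,10,11}; (3,7)→{6,7,8}; (7,6)→{1,6,11}; (10,8)→{8}. Safe: 2, 3, 4, 5. Place at column 5.
Row 4: attacked by (1,10)→{7,10}; (2,5)→{3,5,7}; (3,7)→{6,7,8}; (7,6)→{3,6,9}; (10,8)→{2,8}. Safe: 1, 4, 11. Place at column 1.
Row 5: attacked by (1,10)→{6,10}; (2,5)→{2,5,8}; (3,7)→{5,7,9}; (4,1)→{1,2}; (7,6)→{4,6,8}; (10,8)→{3,8}. Safe: 11. Place at column 11.
Row 6: attacked by (1,10)→{5,10}; (2,5)→{1,5,9}; (3,7)→{4,7,10}; (4,1)→{1,3}; (5,11)→{10,11}; (7,6)→{5,6,7}; (10,8)→{4,8}. Safe: 2. Place at column 2.
Row 8: attacked by (1,10)→{3,10}; (2,5)→{5,11}; (3,7)→{2,7}; (4,1)→{1,5}; (5,11)→{8,11}; (6,2)→{2,4}; (7,6)→{5,6,7}; (10,8)→{6,8,10}. Safe: 9. Place at column 9.
Row 9: attacked by (1,10)→{2,10}; (2,5)→{5}; (3,7)→{1,7}; (4,1)→{1,6}; (5,11)→{7,11}; (6,2)→{2,5}; (7,6)→{4,6,8}; (8,9)→{8,9,10}; (10,8)→{7,8,9}. Safe: 3. Place at column 3.
Row 11: attacked by (1,10)→{10}; (2,5)→{5}; (3,7)→{7}; (4,1)→{1,8}; (5,11)→{5,11}; (6,2)→{2,7}; (7,6)→{2,6,10}; (8,9)→{6,9}; (9,3)→{1,3,5}; (10,8)→{7,8,9}. Safe: 4. Place at column 4.
Columns [10, 5, 7, 1, 11, 2, 6, 9, 3, 8, 4], r−c [-9, -3, -4, 3, -6, 4, 1, -1, 6, 2, 7], r+c [11, 7, 10, 5, 16, 8, 13, 17, 12, 18, 15] are all distinct, so no two queens attack.

(1,10) (2,5) (3,7) (4,1) (5,11) (6,2) (7,6) (8,9) (9,3) (10,8) (11,4)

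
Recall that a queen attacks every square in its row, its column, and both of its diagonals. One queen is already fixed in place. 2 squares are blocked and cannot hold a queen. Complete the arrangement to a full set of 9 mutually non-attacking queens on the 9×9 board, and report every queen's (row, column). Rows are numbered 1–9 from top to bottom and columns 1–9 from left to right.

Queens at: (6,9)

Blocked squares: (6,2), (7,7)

(1,7) (2,4) (3,8) (4,1) (5,5) (6,9) (7,2) (8,6) (9,3)

Row 1: attacked by (6,9)→{4,9}. Safe: 1, 2, 3, 5, 6, 7, 8. Place at column 7.
Row 2: attacked by (1,7)→{6,7,8}; (6,9)→{5,9}. Safe: 1, 2, 3, 4. Place at column 4.
Row 3: attacked by (1,7)→{5,7,9}; (2,4)→{3,4,5}; (6,9)→{6,9}. Safe: 1, 2, 8. Place at column 8.
Row 4: attacked by (1,7)→{4,7}; (2,4)→{2,4,6}; (3,8)→{7,8,9}; (6,9)→{7,9}. Safe: 1, 3, 5. Place at column 1.
Row 5: attacked by (1,7)→{3,7}; (2,4)→{1,4,7}; (3,8)→{6,8}; (4,1)→{1,2}; (6,9)→{8,9}. Safe: 5. Place at column 5.
Row 7: attacked by (1,7)→{1,7}; (2,4)→{4,9}; (3,8)→{4,8}; (4,1)→{1,4}; (5,5)→{3,5,7}; (6,9)→{8,9}. Blocked: 7. Safe: 2, 6. Place at column 2.
Row 8: attacked by (1,7)→{7}; (2,4)→{4}; (3,8)→{3,8}; (4,1)→{1,5}; (5,5)→{2,5,8}; (6,9)→{7,9}; (7,2)→{1,2,3}. Safe: 6. Place at column 6.
Row 9: attacked by (1,7)→{7}; (2,4)→{4}; (3,8)→{2,8}; (4,1)→{1,6}; (5,5)→{1,5,9}; (6,9)→{6,9}; (7,2)→{2,4}; (8,6)→{5,6,7}. Safe: 3. Place at column 3.
Columns [7, 4, 8, 1, 5, 9, 2, 6, 3], r−c [-6, -2, -5, 3, 0, -3, 5, 2, 6], r+c [8, 6, 11, 5, 10, 15, 9, 14, 12] are all distinct, so no two queens attack.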